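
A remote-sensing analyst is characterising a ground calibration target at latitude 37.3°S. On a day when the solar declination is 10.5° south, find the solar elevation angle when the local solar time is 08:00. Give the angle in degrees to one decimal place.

Hour angle H = 15° × (8 − 12) = -60.00°.
cos θ_z = sin(-37.3°) sin(-10.5°) + cos(-37.3°) cos(-10.5°) cos(-60.00°) = 0.1104 + 0.3911 = 0.5015.
θ_z = arccos(0.5015) = 59.90°, so the elevation is 90° − 59.90° = 30.10°.

30.1°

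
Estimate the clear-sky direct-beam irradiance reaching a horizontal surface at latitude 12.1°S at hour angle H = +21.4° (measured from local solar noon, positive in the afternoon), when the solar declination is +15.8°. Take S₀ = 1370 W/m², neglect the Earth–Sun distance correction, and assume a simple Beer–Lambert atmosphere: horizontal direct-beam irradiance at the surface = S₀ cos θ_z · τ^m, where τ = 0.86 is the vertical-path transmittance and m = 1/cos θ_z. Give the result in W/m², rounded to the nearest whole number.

933 W/m²

cos θ_z = sin(-12.1°) sin(15.8°) + cos(-12.1°) cos(15.8°) cos(21.40°) = -0.0571 + 0.8760 = 0.8189.
Air mass m = 1/cos θ_z = 1/0.8189 = 1.221; τ^m = 0.86^1.221 = 0.8318.
Surface direct beam = 1370 × 0.8189 × 0.8318 = 933.19 W/m².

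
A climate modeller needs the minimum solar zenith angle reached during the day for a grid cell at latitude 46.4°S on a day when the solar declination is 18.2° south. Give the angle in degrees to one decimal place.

28.2°

At local solar noon the hour angle is zero, so the zenith angle is |φ − δ| = |-46.4° − (-18.2°)| = 28.2°.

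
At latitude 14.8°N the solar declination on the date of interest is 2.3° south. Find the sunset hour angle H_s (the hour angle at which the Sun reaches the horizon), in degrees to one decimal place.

The sunset hour angle satisfies cos H_s = −tan φ tan δ = 0.0106, giving H_s = 89.39°.

89.4°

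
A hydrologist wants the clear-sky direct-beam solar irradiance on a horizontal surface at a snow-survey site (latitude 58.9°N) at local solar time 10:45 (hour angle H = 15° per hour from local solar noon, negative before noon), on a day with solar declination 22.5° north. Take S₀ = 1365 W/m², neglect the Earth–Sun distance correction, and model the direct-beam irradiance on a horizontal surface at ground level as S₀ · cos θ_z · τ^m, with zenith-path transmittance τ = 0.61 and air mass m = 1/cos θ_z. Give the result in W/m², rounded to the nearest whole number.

564 W/m²

Hour angle H = 15° × (10.75 − 12) = -18.75°.
With φ = 58.9°, δ = 22.5°, H = -18.75°: sin φ sin δ = 0.3277, cos φ cos δ cos H = 0.4519, so cos θ_z = 0.7796.
Air mass m = 1/cos θ_z = 1/0.7796 = 1.283; τ^m = 0.61^1.283 = 0.5304.
Surface direct beam = 1365 × 0.7796 × 0.5304 = 564.43 W/m².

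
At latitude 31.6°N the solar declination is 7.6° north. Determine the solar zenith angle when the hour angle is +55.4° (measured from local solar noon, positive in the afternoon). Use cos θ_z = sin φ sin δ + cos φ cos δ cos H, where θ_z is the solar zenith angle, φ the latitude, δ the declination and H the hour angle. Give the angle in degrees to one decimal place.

With φ = 31.6°, δ = 7.6°, H = 55.40°: sin φ sin δ = 0.0693, cos φ cos δ cos H = 0.4794, so cos θ_z = 0.5487.
θ_z = arccos(0.5487) = 56.72°.

56.7°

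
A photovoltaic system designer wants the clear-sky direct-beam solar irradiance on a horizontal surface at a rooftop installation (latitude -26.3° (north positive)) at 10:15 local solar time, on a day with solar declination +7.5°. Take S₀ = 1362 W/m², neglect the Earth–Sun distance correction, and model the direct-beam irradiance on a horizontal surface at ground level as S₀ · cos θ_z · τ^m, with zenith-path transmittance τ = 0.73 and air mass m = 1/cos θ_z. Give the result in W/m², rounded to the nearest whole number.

Hour angle H = 15° × (10.25 − 12) = -26.25°.
cos θ_z = sin φ sin δ + cos φ cos δ cos H = (-0.4431)(0.1305) + (0.8965)(0.9914)(0.8969) = 0.7393.
Air mass m = 1/cos θ_z = 1/0.7393 = 1.353; τ^m = 0.73^1.353 = 0.6532.
Surface direct beam = 1362 × 0.7393 × 0.6532 = 657.72 W/m².

658 W/m²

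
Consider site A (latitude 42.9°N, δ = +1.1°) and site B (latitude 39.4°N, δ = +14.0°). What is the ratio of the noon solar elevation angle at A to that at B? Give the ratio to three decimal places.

A: 90° − |42.9 − (1.1)| = 48.20°.
B: 90° − |39.4 − (14.0)| = 64.60°.
Ratio A/B = 48.2000 / 64.6000 = 0.7461.

0.746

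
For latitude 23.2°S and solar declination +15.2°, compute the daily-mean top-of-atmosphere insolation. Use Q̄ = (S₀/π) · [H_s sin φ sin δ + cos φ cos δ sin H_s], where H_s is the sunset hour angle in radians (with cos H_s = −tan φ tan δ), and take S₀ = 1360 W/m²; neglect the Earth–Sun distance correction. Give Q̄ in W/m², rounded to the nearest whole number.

316 W/m²

cos H_s = −tan(-23.2°) · tan(15.2°) = 0.1164, so H_s = arccos(0.1164) = 83.32°. In radians, H_s = 1.4542.
H_s sin φ sin δ = 1.4542 × -0.3939 × 0.2622 = -0.1502.
cos φ cos δ sin H_s = 0.9191 × 0.9650 × 0.9932 = 0.8809.
Q̄ = (1360/π) × (-0.1502 + 0.8809) = 432.90 × 0.7307 = 316.32 W/m².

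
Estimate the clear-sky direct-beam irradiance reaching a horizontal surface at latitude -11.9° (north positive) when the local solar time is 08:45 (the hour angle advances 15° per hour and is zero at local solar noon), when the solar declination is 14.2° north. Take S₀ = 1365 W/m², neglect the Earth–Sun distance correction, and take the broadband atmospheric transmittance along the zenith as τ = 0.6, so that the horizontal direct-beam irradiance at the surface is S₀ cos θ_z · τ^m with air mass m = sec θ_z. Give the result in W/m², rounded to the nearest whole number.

Hour angle H = 15° × (8.75 − 12) = -48.75°.
With φ = -11.9°, δ = 14.2°, H = -48.75°: sin φ sin δ = -0.0506, cos φ cos δ cos H = 0.6255, so cos θ_z = 0.5749.
Air mass m = 1/cos θ_z = 1/0.5749 = 1.739; τ^m = 0.6^1.739 = 0.4113.
Surface direct beam = 1365 × 0.5749 × 0.4113 = 322.76 W/m².

323 W/m²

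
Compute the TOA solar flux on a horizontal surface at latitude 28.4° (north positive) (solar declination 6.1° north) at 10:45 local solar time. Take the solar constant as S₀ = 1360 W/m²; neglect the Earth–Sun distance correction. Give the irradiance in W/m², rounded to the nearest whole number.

1195 W/m²

Hour angle H = 15° × (10.75 − 12) = -18.75°.
cos θ_z = sin φ sin δ + cos φ cos δ cos H = (0.4756)(0.1063) + (0.8796)(0.9943)(0.9469) = 0.8787.
Top-of-atmosphere irradiance = S₀ cos θ_z = 1360 × 0.8787 = 1195.03 W/m².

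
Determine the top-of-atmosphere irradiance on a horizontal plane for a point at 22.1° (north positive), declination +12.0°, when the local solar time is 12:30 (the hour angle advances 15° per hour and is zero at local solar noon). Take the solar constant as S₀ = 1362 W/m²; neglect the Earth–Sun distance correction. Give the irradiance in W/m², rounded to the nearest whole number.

Hour angle H = 15° × (12.5 − 12) = 7.50°.
With φ = 22.1°, δ = 12.0°, H = 7.50°: sin φ sin δ = 0.0782, cos φ cos δ cos H = 0.8985, so cos θ_z = 0.9767.
Top-of-atmosphere irradiance = S₀ cos θ_z = 1362 × 0.9767 = 1330.27 W/m².

1330 W/m²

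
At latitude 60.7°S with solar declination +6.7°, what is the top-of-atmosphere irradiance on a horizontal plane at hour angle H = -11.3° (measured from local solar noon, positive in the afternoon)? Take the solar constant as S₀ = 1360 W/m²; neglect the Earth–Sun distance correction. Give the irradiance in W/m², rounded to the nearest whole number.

510 W/m²

cos θ_z = sin φ sin δ + cos φ cos δ cos H = (-0.8721)(0.1167) + (0.4894)(0.9932)(0.9806) = 0.3749.
Top-of-atmosphere irradiance = S₀ cos θ_z = 1360 × 0.3749 = 509.86 W/m².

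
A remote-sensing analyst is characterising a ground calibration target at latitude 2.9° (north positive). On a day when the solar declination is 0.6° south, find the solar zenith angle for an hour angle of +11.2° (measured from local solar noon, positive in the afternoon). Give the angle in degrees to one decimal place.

cos θ_z = sin φ sin δ + cos φ cos δ cos H = (0.0506)(-0.0105) + (0.9987)(0.9999)(0.9810) = 0.9791.
θ_z = arccos(0.9791) = 11.73°.

11.7°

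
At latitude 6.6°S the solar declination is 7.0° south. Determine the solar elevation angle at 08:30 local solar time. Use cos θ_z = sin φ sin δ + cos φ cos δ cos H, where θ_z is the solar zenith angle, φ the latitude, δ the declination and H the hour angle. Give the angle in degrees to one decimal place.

Hour angle H = 15° × (8.5 − 12) = -52.50°.
cos θ_z = sin φ sin δ + cos φ cos δ cos H = (-0.1149)(-0.1219) + (0.9934)(0.9925)(0.6088) = 0.6143.
θ_z = arccos(0.6143) = 52.10°, so the elevation is 90° − 52.10° = 37.90°.

37.9°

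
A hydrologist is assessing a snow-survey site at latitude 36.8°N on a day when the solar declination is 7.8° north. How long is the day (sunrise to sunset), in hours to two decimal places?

The sunset hour angle satisfies cos H_s = −tan φ tan δ = -0.1025, giving H_s = 95.88°.
Day length = 2 H_s / 15° h⁻¹ = 191.76° / 15 = 12.784 h.

12.78 hours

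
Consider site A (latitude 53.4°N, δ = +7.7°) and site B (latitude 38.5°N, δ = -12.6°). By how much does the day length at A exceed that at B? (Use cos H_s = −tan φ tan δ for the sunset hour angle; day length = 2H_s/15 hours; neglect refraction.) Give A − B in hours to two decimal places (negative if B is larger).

A: H_s = arccos(−tan 53.4° · tan 7.7°) = 100.49°, so 2H_s/15 = 13.3987 h.
B: H_s = arccos(−tan 38.5° · tan -12.6°) = 79.76°, so 2H_s/15 = 10.6347 h.
A − B = 13.3987 − 10.6347 = 2.7640 h.

+2.76 h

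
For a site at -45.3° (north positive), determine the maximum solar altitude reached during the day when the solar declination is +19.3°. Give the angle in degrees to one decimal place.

At local solar noon the hour angle is zero, so the elevation is 90° − |φ − δ| = 90° − |-45.3° − (19.3°)| = 90° − 64.6° = 25.4°.

25.4°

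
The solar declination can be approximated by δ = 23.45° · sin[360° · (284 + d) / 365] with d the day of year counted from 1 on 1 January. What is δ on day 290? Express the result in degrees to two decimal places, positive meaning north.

-10.33°

360 × (284 + 290) / 365 = 566.137°; sin(566.137°) = -0.4405.
δ = 23.45 × -0.4405 = -10.330° ≈ -10.33°.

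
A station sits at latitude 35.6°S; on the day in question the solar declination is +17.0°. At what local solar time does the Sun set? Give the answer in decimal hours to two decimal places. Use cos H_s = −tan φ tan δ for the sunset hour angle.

17.16 h

−tan φ tan δ = −(-0.7159)(0.3057) = 0.2189; H_s = arccos(0.2189) = 77.36°.
Sunset is at 12 + H_s/15 = 12 + 5.157 = 17.157 h local solar time.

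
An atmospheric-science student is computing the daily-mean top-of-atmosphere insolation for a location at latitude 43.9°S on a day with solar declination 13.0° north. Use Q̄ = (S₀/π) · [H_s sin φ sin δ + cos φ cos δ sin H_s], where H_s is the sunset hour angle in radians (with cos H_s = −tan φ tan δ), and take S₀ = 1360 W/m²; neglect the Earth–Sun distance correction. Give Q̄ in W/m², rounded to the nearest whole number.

205 W/m²

cos H_s = −tan(-43.9°) · tan(13.0°) = 0.2222, so H_s = arccos(0.2222) = 77.16°. In radians, H_s = 1.3467.
H_s sin φ sin δ = 1.3467 × -0.6934 × 0.2250 = -0.2101.
cos φ cos δ sin H_s = 0.7206 × 0.9744 × 0.9750 = 0.6846.
Q̄ = (1360/π) × (-0.2101 + 0.6846) = 432.90 × 0.4745 = 205.41 W/m².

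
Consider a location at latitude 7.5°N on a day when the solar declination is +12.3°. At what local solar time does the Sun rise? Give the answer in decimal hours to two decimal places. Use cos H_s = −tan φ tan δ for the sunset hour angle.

−tan φ tan δ = −(0.1317)(0.2180) = -0.0287; H_s = arccos(-0.0287) = 91.64°.
Sunrise is at 12 − H_s/15 = 12 − 6.109 = 5.891 h local solar time.

5.89 h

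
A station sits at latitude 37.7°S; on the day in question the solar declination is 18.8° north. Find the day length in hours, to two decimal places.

cos H_s = −tan(-37.7°) · tan(18.8°) = 0.2631, so H_s = arccos(0.2631) = 74.75°.
Day length = 2 H_s / 15° h⁻¹ = 149.50° / 15 = 9.967 h.

9.97 hours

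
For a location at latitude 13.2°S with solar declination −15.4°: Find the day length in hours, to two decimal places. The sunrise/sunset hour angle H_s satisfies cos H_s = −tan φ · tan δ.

12.49 hours

−tan φ tan δ = −(-0.2345)(-0.2754) = -0.0646; H_s = arccos(-0.0646) = 93.70°.
Day length = 2 H_s / 15° h⁻¹ = 187.40° / 15 = 12.493 h.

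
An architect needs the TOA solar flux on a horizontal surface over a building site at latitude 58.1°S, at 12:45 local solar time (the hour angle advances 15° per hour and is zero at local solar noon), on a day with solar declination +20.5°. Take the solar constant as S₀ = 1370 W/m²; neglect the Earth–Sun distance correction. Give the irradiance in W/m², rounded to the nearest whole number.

258 W/m²

Hour angle H = 15° × (12.75 − 12) = 11.25°.
With φ = -58.1°, δ = 20.5°, H = 11.25°: sin φ sin δ = -0.2973, cos φ cos δ cos H = 0.4855, so cos θ_z = 0.1882.
Top-of-atmosphere irradiance = S₀ cos θ_z = 1370 × 0.1882 = 257.83 W/m².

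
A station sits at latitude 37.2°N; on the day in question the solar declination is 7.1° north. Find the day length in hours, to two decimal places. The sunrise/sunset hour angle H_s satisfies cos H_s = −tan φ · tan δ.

cos H_s = −tan(37.2°) · tan(7.1°) = -0.0945, so H_s = arccos(-0.0945) = 95.42°.
Day length = 2 H_s / 15° h⁻¹ = 190.84° / 15 = 12.723 h.

12.72 hours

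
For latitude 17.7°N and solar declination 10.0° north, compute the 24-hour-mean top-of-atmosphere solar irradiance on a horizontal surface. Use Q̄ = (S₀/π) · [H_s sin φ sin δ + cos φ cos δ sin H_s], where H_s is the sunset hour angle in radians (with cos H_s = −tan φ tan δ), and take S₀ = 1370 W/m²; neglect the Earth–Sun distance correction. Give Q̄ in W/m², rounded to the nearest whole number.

446 W/m²

−tan φ tan δ = −(0.3191)(0.1763) = -0.0563; H_s = arccos(-0.0563) = 93.23°. In radians, H_s = 1.6272.
H_s sin φ sin δ = 1.6272 × 0.3040 × 0.1736 = 0.0859.
cos φ cos δ sin H_s = 0.9527 × 0.9848 × 0.9984 = 0.9367.
Q̄ = (1370/π) × (0.0859 + 0.9367) = 436.08 × 1.0226 = 445.94 W/m².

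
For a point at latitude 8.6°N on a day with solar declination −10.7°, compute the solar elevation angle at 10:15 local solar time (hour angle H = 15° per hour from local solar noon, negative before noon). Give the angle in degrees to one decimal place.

57.5°

Hour angle H = 15° × (10.25 − 12) = -26.25°.
cos θ_z = sin(8.6°) sin(-10.7°) + cos(8.6°) cos(-10.7°) cos(-26.25°) = -0.0278 + 0.8714 = 0.8436.
θ_z = arccos(0.8436) = 32.48°, so the elevation is 90° − 32.48° = 57.52°.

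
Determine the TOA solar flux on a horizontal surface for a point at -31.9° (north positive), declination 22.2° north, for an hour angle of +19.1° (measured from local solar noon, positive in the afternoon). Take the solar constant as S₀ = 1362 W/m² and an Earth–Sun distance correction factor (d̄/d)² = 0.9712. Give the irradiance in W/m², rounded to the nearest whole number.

718 W/m²

cos θ_z = sin φ sin δ + cos φ cos δ cos H = (-0.5284)(0.3778) + (0.8490)(0.9259)(0.9449) = 0.5431.
Top-of-atmosphere irradiance = S₀ (d̄/d)² cos θ_z = 1362 × 0.9712 × 0.5431 = 718.40 W/m².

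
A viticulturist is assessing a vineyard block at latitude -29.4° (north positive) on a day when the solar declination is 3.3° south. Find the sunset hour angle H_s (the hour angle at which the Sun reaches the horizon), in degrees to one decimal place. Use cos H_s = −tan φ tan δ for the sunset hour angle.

91.9°

The sunset hour angle satisfies cos H_s = −tan φ tan δ = -0.0325, giving H_s = 91.86°.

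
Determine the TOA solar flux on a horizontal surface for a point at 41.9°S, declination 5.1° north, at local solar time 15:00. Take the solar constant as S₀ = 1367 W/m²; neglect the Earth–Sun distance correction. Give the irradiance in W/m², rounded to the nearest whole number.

Hour angle H = 15° × (15 − 12) = 45.00°.
cos θ_z = sin(-41.9°) sin(5.1°) + cos(-41.9°) cos(5.1°) cos(45.00°) = -0.0594 + 0.5242 = 0.4648.
Top-of-atmosphere irradiance = S₀ cos θ_z = 1367 × 0.4648 = 635.38 W/m².

635 W/m²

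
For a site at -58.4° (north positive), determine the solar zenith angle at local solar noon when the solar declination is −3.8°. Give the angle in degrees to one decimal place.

At local solar noon the hour angle is zero, so the zenith angle is |φ − δ| = |-58.4° − (-3.8°)| = 54.6°.

54.6°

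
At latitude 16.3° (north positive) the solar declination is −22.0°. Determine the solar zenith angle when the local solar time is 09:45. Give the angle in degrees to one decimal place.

50.6°

Hour angle H = 15° × (9.75 − 12) = -33.75°.
cos θ_z = sin(16.3°) sin(-22.0°) + cos(16.3°) cos(-22.0°) cos(-33.75°) = -0.1051 + 0.7399 = 0.6348.
θ_z = arccos(0.6348) = 50.59°.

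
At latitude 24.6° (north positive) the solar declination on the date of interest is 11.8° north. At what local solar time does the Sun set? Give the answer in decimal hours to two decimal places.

cos H_s = −tan(24.6°) · tan(11.8°) = -0.0956, so H_s = arccos(-0.0956) = 95.49°.
Sunset is at 12 + H_s/15 = 12 + 6.366 = 18.366 h local solar time.

18.37 h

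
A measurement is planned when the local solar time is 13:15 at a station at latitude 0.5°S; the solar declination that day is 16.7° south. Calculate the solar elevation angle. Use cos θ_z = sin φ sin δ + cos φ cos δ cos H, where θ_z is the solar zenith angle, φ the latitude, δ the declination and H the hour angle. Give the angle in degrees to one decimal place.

65.4°

Hour angle H = 15° × (13.25 − 12) = 18.75°.
With φ = -0.5°, δ = -16.7°, H = 18.75°: sin φ sin δ = 0.0025, cos φ cos δ cos H = 0.9070, so cos θ_z = 0.9095.
θ_z = arccos(0.9095) = 24.56°, so the elevation is 90° − 24.56° = 65.44°.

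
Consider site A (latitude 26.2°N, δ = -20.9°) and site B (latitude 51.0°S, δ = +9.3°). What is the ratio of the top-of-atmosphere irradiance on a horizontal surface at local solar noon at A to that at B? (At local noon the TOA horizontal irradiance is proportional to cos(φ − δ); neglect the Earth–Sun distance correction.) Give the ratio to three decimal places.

1.374

A: cos θ_z = cos(26.2° − (-20.9°)) = 0.6807.
B: cos θ_z = cos(-51.0° − (9.3°)) = 0.4955.
Ratio A/B = 0.6807 / 0.4955 = 1.3738.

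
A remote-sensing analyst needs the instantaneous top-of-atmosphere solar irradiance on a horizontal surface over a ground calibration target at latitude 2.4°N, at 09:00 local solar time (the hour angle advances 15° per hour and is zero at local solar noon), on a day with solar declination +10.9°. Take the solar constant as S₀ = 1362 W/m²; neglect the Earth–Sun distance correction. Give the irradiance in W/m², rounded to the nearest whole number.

Hour angle H = 15° × (9 − 12) = -45.00°.
With φ = 2.4°, δ = 10.9°, H = -45.00°: sin φ sin δ = 0.0079, cos φ cos δ cos H = 0.6937, so cos θ_z = 0.7016.
Top-of-atmosphere irradiance = S₀ cos θ_z = 1362 × 0.7016 = 955.58 W/m².

956 W/m²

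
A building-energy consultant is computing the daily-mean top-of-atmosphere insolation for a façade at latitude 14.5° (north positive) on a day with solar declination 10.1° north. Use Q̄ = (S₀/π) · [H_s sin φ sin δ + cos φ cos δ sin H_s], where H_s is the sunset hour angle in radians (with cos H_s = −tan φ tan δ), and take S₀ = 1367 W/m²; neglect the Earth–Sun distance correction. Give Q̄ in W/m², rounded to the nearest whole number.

445 W/m²

cos H_s = −tan(14.5°) · tan(10.1°) = -0.0461, so H_s = arccos(-0.0461) = 92.64°. In radians, H_s = 1.6169.
H_s sin φ sin δ = 1.6169 × 0.2504 × 0.1754 = 0.0710.
cos φ cos δ sin H_s = 0.9681 × 0.9845 × 0.9989 = 0.9520.
Q̄ = (1367/π) × (0.0710 + 0.9520) = 435.13 × 1.0230 = 445.14 W/m².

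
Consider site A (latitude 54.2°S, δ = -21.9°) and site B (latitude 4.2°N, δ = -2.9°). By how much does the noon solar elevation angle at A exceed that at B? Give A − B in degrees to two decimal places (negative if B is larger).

-25.20°

A: 90° − |-54.2 − (-21.9)| = 57.70°.
B: 90° − |4.2 − (-2.9)| = 82.90°.
A − B = 57.70 − 82.90 = -25.20°.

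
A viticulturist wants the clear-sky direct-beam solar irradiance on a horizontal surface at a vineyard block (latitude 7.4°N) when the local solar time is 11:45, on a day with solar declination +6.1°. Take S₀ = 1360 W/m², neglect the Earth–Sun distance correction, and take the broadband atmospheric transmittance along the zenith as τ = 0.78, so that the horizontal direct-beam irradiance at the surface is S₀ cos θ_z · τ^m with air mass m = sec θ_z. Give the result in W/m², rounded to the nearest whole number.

Hour angle H = 15° × (11.75 − 12) = -3.75°.
cos θ_z = sin(7.4°) sin(6.1°) + cos(7.4°) cos(6.1°) cos(-3.75°) = 0.0137 + 0.9839 = 0.9976.
Air mass m = 1/cos θ_z = 1/0.9976 = 1.002; τ^m = 0.78^1.002 = 0.7796.
Surface direct beam = 1360 × 0.9976 × 0.7796 = 1057.71 W/m².

1058 W/m²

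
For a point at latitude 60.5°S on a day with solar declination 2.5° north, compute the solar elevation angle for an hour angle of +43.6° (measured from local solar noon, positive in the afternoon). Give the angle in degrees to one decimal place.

18.6°

With φ = -60.5°, δ = 2.5°, H = 43.60°: sin φ sin δ = -0.0380, cos φ cos δ cos H = 0.3563, so cos θ_z = 0.3183.
θ_z = arccos(0.3183) = 71.44°, so the elevation is 90° − 71.44° = 18.56°.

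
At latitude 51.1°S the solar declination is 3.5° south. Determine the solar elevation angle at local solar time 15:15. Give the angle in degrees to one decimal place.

Hour angle H = 15° × (15.25 − 12) = 48.75°.
cos θ_z = sin(-51.1°) sin(-3.5°) + cos(-51.1°) cos(-3.5°) cos(48.75°) = 0.0475 + 0.4133 = 0.4608.
θ_z = arccos(0.4608) = 62.56°, so the elevation is 90° − 62.56° = 27.44°.

27.4°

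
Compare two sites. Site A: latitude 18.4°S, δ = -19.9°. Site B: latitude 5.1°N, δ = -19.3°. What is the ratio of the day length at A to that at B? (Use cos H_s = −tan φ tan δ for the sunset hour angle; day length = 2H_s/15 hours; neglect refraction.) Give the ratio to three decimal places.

1.099

A: H_s = arccos(−tan -18.4° · tan -19.9°) = 96.92°, so 2H_s/15 = 12.9227 h.
B: H_s = arccos(−tan 5.1° · tan -19.3°) = 88.21°, so 2H_s/15 = 11.7613 h.
Ratio A/B = 12.9227 / 11.7613 = 1.0987.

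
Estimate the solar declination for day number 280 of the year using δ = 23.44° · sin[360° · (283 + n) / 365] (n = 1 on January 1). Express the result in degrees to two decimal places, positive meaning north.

360 × (283 + 280) / 365 = 555.288°; sin(555.288°) = -0.2637.
δ = 23.44 × -0.2637 = -6.181° ≈ -6.18°.

-6.18°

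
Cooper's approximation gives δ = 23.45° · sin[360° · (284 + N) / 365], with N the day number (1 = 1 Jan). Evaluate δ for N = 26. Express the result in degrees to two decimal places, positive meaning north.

360 × (284 + 26) / 365 = 305.753°; sin(305.753°) = -0.8115.
δ = 23.45 × -0.8115 = -19.030° ≈ -19.03°.

-19.03°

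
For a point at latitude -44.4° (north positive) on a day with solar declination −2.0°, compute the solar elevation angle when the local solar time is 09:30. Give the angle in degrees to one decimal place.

Hour angle H = 15° × (9.5 − 12) = -37.50°.
With φ = -44.4°, δ = -2.0°, H = -37.50°: sin φ sin δ = 0.0244, cos φ cos δ cos H = 0.5665, so cos θ_z = 0.5909.
θ_z = arccos(0.5909) = 53.78°, so the elevation is 90° − 53.78° = 36.22°.

36.2°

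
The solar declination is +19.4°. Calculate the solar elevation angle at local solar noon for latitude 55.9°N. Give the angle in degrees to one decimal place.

At local solar noon the hour angle is zero, so the elevation is 90° − |φ − δ| = 90° − |55.9° − (19.4°)| = 90° − 36.5° = 53.5°.

53.5°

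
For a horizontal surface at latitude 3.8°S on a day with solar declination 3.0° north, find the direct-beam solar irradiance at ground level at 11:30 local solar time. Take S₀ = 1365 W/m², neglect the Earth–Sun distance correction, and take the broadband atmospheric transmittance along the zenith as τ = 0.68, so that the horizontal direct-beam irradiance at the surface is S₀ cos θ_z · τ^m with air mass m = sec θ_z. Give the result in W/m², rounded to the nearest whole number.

908 W/m²

Hour angle H = 15° × (11.5 − 12) = -7.50°.
With φ = -3.8°, δ = 3.0°, H = -7.50°: sin φ sin δ = -0.0035, cos φ cos δ cos H = 0.9879, so cos θ_z = 0.9844.
Air mass m = 1/cos θ_z = 1/0.9844 = 1.016; τ^m = 0.68^1.016 = 0.6758.
Surface direct beam = 1365 × 0.9844 × 0.6758 = 908.08 W/m².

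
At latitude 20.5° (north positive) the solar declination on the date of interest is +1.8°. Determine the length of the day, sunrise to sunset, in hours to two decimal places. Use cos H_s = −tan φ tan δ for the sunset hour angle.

The sunset hour angle satisfies cos H_s = −tan φ tan δ = -0.0117, giving H_s = 90.67°.
Day length = 2 H_s / 15° h⁻¹ = 181.34° / 15 = 12.089 h.

12.09 hours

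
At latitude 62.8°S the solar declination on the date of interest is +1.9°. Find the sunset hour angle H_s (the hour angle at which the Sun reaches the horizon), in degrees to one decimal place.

86.3°

The sunset hour angle satisfies cos H_s = −tan φ tan δ = 0.0645, giving H_s = 86.30°.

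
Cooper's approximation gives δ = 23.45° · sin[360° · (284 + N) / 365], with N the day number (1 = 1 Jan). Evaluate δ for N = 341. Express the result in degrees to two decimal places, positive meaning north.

-22.80°

360 × (284 + 341) / 365 = 616.438°; sin(616.438°) = -0.9721.
δ = 23.45 × -0.9721 = -22.796° ≈ -22.80°.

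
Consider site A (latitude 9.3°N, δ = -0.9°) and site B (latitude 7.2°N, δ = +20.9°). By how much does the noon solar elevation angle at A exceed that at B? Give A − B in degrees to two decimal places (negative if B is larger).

A: 90° − |9.3 − (-0.9)| = 79.80°.
B: 90° − |7.2 − (20.9)| = 76.30°.
A − B = 79.80 − 76.30 = 3.50°.

+3.50°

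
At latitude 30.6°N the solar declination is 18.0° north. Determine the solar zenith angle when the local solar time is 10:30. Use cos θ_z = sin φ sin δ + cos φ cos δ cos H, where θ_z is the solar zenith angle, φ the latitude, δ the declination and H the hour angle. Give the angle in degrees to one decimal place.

24.0°

Hour angle H = 15° × (10.5 − 12) = -22.50°.
cos θ_z = sin φ sin δ + cos φ cos δ cos H = (0.5090)(0.3090) + (0.8607)(0.9511)(0.9239) = 0.9136.
θ_z = arccos(0.9136) = 23.99°.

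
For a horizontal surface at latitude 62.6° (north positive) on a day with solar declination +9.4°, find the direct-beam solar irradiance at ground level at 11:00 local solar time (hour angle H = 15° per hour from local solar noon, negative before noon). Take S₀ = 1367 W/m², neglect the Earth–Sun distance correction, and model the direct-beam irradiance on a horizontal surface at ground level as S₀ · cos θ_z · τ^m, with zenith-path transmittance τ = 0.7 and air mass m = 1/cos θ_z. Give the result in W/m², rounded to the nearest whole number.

433 W/m²

Hour angle H = 15° × (11 − 12) = -15.00°.
With φ = 62.6°, δ = 9.4°, H = -15.00°: sin φ sin δ = 0.1450, cos φ cos δ cos H = 0.4385, so cos θ_z = 0.5835.
Air mass m = 1/cos θ_z = 1/0.5835 = 1.714; τ^m = 0.7^1.714 = 0.5426.
Surface direct beam = 1367 × 0.5835 × 0.5426 = 432.80 W/m².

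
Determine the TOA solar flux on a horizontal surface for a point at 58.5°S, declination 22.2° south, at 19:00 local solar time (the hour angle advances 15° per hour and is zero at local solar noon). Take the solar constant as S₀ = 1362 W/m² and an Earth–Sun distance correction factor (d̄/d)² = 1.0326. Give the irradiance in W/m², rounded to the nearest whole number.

277 W/m²

Hour angle H = 15° × (19 − 12) = 105.00°.
cos θ_z = sin φ sin δ + cos φ cos δ cos H = (-0.8526)(-0.3778) + (0.5225)(0.9259)(-0.2588) = 0.1969.
Top-of-atmosphere irradiance = S₀ (d̄/d)² cos θ_z = 1362 × 1.0326 × 0.1969 = 276.92 W/m².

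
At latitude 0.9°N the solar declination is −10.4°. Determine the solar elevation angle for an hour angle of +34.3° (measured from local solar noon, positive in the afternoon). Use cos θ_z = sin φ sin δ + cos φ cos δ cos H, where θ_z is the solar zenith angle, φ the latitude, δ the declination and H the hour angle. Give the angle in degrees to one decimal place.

cos θ_z = sin φ sin δ + cos φ cos δ cos H = (0.0157)(-0.1805) + (0.9999)(0.9836)(0.8261) = 0.8096.
θ_z = arccos(0.8096) = 35.94°, so the elevation is 90° − 35.94° = 54.06°.

54.1°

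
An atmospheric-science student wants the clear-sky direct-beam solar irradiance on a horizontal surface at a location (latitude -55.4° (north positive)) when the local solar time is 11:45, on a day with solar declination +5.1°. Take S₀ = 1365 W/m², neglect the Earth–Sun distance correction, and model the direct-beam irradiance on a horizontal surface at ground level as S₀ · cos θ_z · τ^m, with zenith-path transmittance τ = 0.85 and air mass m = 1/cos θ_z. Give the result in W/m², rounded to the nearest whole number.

Hour angle H = 15° × (11.75 − 12) = -3.75°.
cos θ_z = sin φ sin δ + cos φ cos δ cos H = (-0.8231)(0.0889) + (0.5678)(0.9960)(0.9979) = 0.4912.
Air mass m = 1/cos θ_z = 1/0.4912 = 2.036; τ^m = 0.85^2.036 = 0.7183.
Surface direct beam = 1365 × 0.4912 × 0.7183 = 481.61 W/m².

482 W/m²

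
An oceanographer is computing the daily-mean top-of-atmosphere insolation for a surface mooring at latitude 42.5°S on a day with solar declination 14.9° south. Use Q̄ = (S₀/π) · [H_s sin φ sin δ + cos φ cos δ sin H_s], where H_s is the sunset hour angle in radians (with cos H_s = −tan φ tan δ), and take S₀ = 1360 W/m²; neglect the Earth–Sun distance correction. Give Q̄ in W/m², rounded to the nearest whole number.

436 W/m²

−tan φ tan δ = −(-0.9163)(-0.2661) = -0.2438; H_s = arccos(-0.2438) = 104.11°. In radians, H_s = 1.8171.
H_s sin φ sin δ = 1.8171 × -0.6756 × -0.2571 = 0.3156.
cos φ cos δ sin H_s = 0.7373 × 0.9664 × 0.9698 = 0.6910.
Q̄ = (1360/π) × (0.3156 + 0.6910) = 432.90 × 1.0066 = 435.76 W/m².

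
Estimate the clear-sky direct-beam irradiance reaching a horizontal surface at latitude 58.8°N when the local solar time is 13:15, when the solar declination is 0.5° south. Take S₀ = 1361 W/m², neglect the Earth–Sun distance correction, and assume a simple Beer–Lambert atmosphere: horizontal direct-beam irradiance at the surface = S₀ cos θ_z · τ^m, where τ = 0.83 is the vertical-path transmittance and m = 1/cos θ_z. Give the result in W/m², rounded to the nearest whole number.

Hour angle H = 15° × (13.25 − 12) = 18.75°.
cos θ_z = sin(58.8°) sin(-0.5°) + cos(58.8°) cos(-0.5°) cos(18.75°) = -0.0075 + 0.4905 = 0.4830.
Air mass m = 1/cos θ_z = 1/0.4830 = 2.070; τ^m = 0.83^2.070 = 0.6800.
Surface direct beam = 1361 × 0.4830 × 0.6800 = 447.01 W/m².

447 W/m²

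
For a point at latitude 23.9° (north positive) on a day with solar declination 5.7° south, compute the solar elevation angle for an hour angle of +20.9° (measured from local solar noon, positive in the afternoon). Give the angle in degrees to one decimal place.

54.1°

cos θ_z = sin φ sin δ + cos φ cos δ cos H = (0.4051)(-0.0993) + (0.9143)(0.9951)(0.9342) = 0.8097.
θ_z = arccos(0.8097) = 35.93°, so the elevation is 90° − 35.93° = 54.07°.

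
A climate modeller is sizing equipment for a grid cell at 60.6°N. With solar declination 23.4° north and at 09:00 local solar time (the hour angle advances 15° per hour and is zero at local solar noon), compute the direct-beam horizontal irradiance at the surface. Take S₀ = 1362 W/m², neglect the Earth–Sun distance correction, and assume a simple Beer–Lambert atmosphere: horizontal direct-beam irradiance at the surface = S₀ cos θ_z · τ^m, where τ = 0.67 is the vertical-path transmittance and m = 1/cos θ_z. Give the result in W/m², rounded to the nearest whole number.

Hour angle H = 15° × (9 − 12) = -45.00°.
cos θ_z = sin(60.6°) sin(23.4°) + cos(60.6°) cos(23.4°) cos(-45.00°) = 0.3460 + 0.3186 = 0.6646.
Air mass m = 1/cos θ_z = 1/0.6646 = 1.505; τ^m = 0.67^1.505 = 0.5473.
Surface direct beam = 1362 × 0.6646 × 0.5473 = 495.41 W/m².

495 W/m²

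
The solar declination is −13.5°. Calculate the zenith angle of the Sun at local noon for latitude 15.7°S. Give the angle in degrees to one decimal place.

At local solar noon the hour angle is zero, so the zenith angle is |φ − δ| = |-15.7° − (-13.5°)| = 2.2°.

2.2°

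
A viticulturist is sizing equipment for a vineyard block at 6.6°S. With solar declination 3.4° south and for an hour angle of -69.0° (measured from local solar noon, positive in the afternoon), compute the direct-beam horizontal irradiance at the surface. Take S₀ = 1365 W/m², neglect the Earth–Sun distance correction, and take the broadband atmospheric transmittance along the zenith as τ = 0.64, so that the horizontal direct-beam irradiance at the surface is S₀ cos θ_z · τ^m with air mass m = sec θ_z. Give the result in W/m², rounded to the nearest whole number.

144 W/m²

With φ = -6.6°, δ = -3.4°, H = -69.00°: sin φ sin δ = 0.0068, cos φ cos δ cos H = 0.3554, so cos θ_z = 0.3622.
Air mass m = 1/cos θ_z = 1/0.3622 = 2.761; τ^m = 0.64^2.761 = 0.2917.
Surface direct beam = 1365 × 0.3622 × 0.2917 = 144.22 W/m².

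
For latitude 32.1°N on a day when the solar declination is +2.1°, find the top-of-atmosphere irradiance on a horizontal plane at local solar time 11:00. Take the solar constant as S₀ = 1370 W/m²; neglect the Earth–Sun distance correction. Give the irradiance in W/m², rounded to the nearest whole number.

1147 W/m²

Hour angle H = 15° × (11 − 12) = -15.00°.
cos θ_z = sin(32.1°) sin(2.1°) + cos(32.1°) cos(2.1°) cos(-15.00°) = 0.0195 + 0.8177 = 0.8372.
Top-of-atmosphere irradiance = S₀ cos θ_z = 1370 × 0.8372 = 1146.96 W/m².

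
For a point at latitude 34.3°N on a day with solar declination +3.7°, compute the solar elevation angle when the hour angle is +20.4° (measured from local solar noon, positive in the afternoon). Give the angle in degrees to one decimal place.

54.0°

With φ = 34.3°, δ = 3.7°, H = 20.40°: sin φ sin δ = 0.0364, cos φ cos δ cos H = 0.7727, so cos θ_z = 0.8091.
θ_z = arccos(0.8091) = 35.99°, so the elevation is 90° − 35.99° = 54.01°.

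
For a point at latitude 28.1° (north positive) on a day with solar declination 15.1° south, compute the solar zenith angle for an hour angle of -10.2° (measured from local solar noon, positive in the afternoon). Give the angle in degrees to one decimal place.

cos θ_z = sin φ sin δ + cos φ cos δ cos H = (0.4710)(-0.2605) + (0.8821)(0.9655)(0.9842) = 0.7155.
θ_z = arccos(0.7155) = 44.32°.

44.3°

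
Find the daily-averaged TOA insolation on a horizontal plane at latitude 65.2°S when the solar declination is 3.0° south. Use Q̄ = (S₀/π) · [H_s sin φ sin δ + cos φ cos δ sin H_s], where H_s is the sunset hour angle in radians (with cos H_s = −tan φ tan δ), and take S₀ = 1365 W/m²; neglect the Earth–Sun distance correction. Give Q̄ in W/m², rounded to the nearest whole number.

−tan φ tan δ = −(-2.1642)(-0.0524) = -0.1134; H_s = arccos(-0.1134) = 96.51°. In radians, H_s = 1.6844.
H_s sin φ sin δ = 1.6844 × -0.9078 × -0.0523 = 0.0800.
cos φ cos δ sin H_s = 0.4195 × 0.9986 × 0.9936 = 0.4162.
Q̄ = (1365/π) × (0.0800 + 0.4162) = 434.49 × 0.4962 = 215.59 W/m².

216 W/m²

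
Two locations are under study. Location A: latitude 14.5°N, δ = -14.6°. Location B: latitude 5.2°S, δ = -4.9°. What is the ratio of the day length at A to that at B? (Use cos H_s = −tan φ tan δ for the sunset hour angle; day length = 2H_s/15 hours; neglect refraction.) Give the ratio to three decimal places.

A: H_s = arccos(−tan 14.5° · tan -14.6°) = 86.14°, so 2H_s/15 = 11.4853 h.
B: H_s = arccos(−tan -5.2° · tan -4.9°) = 90.45°, so 2H_s/15 = 12.0600 h.
Ratio A/B = 11.4853 / 12.0600 = 0.9523.

0.952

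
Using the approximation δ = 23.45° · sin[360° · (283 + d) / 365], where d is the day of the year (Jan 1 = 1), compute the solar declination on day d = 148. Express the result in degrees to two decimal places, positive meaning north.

360 × (283 + 148) / 365 = 425.096°; sin(425.096°) = 0.9070.
δ = 23.45 × 0.9070 = 21.269° ≈ +21.27°.

+21.27°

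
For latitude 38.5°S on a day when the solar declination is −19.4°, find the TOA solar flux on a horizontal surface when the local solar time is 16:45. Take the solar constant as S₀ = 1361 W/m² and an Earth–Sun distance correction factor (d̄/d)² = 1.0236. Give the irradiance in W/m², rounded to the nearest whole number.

619 W/m²

Hour angle H = 15° × (16.75 − 12) = 71.25°.
cos θ_z = sin(-38.5°) sin(-19.4°) + cos(-38.5°) cos(-19.4°) cos(71.25°) = 0.2068 + 0.2373 = 0.4441.
Top-of-atmosphere irradiance = S₀ (d̄/d)² cos θ_z = 1361 × 1.0236 × 0.4441 = 618.68 W/m².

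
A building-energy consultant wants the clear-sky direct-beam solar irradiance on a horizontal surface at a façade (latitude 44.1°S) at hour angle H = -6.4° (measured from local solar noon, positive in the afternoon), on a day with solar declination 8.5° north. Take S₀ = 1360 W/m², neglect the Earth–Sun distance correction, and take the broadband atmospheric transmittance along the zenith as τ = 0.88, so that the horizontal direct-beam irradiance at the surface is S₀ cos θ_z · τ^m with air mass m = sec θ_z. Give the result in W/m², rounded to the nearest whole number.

663 W/m²

cos θ_z = sin φ sin δ + cos φ cos δ cos H = (-0.6959)(0.1478) + (0.7181)(0.9890)(0.9938) = 0.6029.
Air mass m = 1/cos θ_z = 1/0.6029 = 1.659; τ^m = 0.88^1.659 = 0.8089.
Surface direct beam = 1360 × 0.6029 × 0.8089 = 663.25 W/m².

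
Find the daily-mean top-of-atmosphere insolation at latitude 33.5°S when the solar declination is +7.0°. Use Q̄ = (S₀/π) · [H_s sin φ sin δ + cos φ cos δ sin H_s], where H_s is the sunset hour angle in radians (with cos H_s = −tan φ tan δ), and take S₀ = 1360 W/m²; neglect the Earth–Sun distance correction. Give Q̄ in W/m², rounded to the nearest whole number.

The sunset hour angle satisfies cos H_s = −tan φ tan δ = 0.0813, giving H_s = 85.34°. In radians, H_s = 1.4895.
H_s sin φ sin δ = 1.4895 × -0.5519 × 0.1219 = -0.1002.
cos φ cos δ sin H_s = 0.8339 × 0.9925 × 0.9967 = 0.8249.
Q̄ = (1360/π) × (-0.1002 + 0.8249) = 432.90 × 0.7247 = 313.72 W/m².

314 W/m²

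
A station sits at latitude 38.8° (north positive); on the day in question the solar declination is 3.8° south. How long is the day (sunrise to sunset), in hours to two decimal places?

11.59 hours

cos H_s = −tan(38.8°) · tan(-3.8°) = 0.0534, so H_s = arccos(0.0534) = 86.94°.
Day length = 2 H_s / 15° h⁻¹ = 173.88° / 15 = 11.592 h.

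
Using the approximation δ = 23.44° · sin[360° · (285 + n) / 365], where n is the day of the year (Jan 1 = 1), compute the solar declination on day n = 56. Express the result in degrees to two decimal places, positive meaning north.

360 × (285 + 56) / 365 = 336.329°; sin(336.329°) = -0.4015.
δ = 23.44 × -0.4015 = -9.411° ≈ -9.41°.

-9.41°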